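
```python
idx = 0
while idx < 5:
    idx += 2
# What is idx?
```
Trace:
  idx=0
  idx=2
  idx=4
  idx=6

Final answer: 6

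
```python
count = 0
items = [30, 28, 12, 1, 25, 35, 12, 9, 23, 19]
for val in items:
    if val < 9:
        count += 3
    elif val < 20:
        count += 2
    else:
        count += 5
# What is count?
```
Trace:
  count=0
  count=5, val=30
  count=10, val=28
  count=12, val=12
  count=15, val=1
  count=20, val=25
  count=25, val=35
  count=27, val=12
  count=29, val=9
  count=34, val=23
  count=36, val=19

Final answer: 36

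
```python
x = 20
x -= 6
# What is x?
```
Trace:
  x=20
  x=14

Final answer: 14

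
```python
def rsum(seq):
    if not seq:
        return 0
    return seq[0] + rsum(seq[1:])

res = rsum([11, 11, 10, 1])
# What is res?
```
Call trace:
rsum(seq=[11, 11, 10, 1])
  rsum(seq=[11, 10, 1])
    rsum(seq=[10, 1])
      rsum(seq=[1])
        rsum(seq=[])
        -> return 0
      -> return 1
    -> return 11
  -> return 22
-> return 33

Final answer: 33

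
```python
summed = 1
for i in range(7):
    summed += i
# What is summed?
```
Trace:
  summed=1
  summed=1, i=0
  summed=2, i=1
  summed=4, i=2
  summed=7, i=3
  summed=11, i=4
  summed=16, i=5
  summed=22, i=6

Final answer: 22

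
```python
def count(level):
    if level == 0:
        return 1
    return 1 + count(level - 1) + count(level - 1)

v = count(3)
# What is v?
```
Call trace (a repeated sub-call is expanded the first time; later identical calls just restate its return value):
count(level=3)
  count(level=2)
    count(level=1)
      count(level=0)
      -> return 1
      count(level=0)
      -> return 1
    -> return 3
    count(level=1) -> return 3  (same call as traced above)
  -> return 7
  count(level=2) -> return 7  (same call as traced above)
-> return 15

Final answer: 15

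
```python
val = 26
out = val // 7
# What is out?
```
Trace:
  val=26
  val=26, out=3

Final answer: 3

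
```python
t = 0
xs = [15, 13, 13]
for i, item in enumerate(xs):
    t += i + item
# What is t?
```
Trace:
  t=0
  t=15, i=0, item=15
  t=29, i=1, item=13
  t=44, i=2, item=13

Final answer: 44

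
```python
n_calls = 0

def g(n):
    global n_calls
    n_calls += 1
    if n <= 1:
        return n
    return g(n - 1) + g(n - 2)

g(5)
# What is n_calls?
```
Call trace (a repeated sub-call is expanded the first time; later identical calls just restate its return value):
g(n=5)
  g(n=4)
    g(n=3)
      g(n=2)
        g(n=1)
        -> return 1
        g(n=0)
        -> return 0
      -> return 1
      g(n=1)
      -> return 1
    -> return 2
    g(n=2) -> return 1  (same call as traced above)
  -> return 3
  g(n=3) -> return 2  (same call as traced above)
-> return 5

n_calls is incremented once per call, so count the calls in each subtree. Let C(n) = number of calls made by g(n).
C(0) = C(1) = 1 (base case, no recursion); C(n) = 1 + C(n - 1) + C(n - 2) otherwise.
C(2) = 1 + C(1) + C(0) = 1 + 1 + 1 = 3
C(3) = 1 + C(2) + C(1) = 1 + 3 + 1 = 5
C(4) = 1 + C(3) + C(2) = 1 + 5 + 3 = 9
C(5) = 1 + C(4) + C(3) = 1 + 9 + 5 = 15
n_calls = C(5) = 15

Final answer: 15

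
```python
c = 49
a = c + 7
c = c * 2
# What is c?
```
Trace:
  c=49
  c=49, a=56
  c=98, a=56

Final answer: 98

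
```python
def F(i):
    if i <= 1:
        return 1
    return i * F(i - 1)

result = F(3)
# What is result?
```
Call trace:
F(i=3)
  F(i=2)
    F(i=1)
    -> return 1
  -> return 2
-> return 6

Final answer: 6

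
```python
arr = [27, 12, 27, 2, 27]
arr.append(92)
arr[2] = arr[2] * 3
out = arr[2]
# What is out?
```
Trace:
  arr=[27, 12, 27, 2, 27]
  arr=[27, 12, 27, 2, 27, 92]
  arr=[27, 12, 81, 2, 27, 92]
  arr=[27, 12, 81, 2, 27, 92], out=81

Final answer: 81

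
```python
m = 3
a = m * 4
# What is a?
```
Trace:
  m=3
  m=3, a=12

Final answer: 12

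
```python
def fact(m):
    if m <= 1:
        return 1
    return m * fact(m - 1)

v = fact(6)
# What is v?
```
Call trace:
fact(m=6)
  fact(m=5)
    fact(m=4)
      fact(m=3)
        fact(m=2)
          fact(m=1)
          -> return 1
        -> return 2
      -> return 6
    -> return 24
  -> return 120
-> return 720

Final answer: 720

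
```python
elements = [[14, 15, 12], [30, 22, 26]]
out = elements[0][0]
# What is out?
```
Trace:
  elements=[[14, 15, 12], [30, 22, 26]]
  elements=[[14, 15, 12], [30, 22, 26]], out=14

Final answer: 14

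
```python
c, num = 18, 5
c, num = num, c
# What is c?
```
Trace:
  c=18, num=5
  c=5, num=18

Final answer: 5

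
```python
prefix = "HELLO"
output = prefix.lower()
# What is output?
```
Trace:
  prefix='HELLO'
  prefix='HELLO', output='hello'

Final answer: 'hello'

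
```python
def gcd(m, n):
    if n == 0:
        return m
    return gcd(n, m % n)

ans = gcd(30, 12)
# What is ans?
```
Call trace:
gcd(m=30, n=12)
  gcd(m=12, n=6)
    gcd(m=6, n=0)
    -> return 6
  -> return 6
-> return 6

Final answer: 6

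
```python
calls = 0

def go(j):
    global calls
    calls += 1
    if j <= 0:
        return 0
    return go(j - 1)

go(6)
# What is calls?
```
Call trace:
go(j=6)
  go(j=5)
    go(j=4)
      go(j=3)
        go(j=2)
          go(j=1)
            go(j=0)
            -> return 0
          -> return 0
        -> return 0
      -> return 0
    -> return 0
  -> return 0
-> return 0

calls is incremented once per call. go is entered once for each j = 6, 5, 4, 3, 2, 1, 0 (the j <= 0 call returns without recursing), i.e. 6 + 1 calls.
calls = 7

Final answer: 7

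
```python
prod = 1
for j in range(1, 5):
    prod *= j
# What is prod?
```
Trace:
  prod=1
  prod=1, j=1
  prod=2, j=2
  prod=6, j=3
  prod=24, j=4

Final answer: 24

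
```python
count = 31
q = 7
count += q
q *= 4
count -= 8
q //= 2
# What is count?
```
Trace:
  count=31
  count=31, q=7
  count=38, q=7
  count=38, q=28
  count=30, q=28
  count=30, q=14

Final answer: 30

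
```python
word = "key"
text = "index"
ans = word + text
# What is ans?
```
Trace:
  word='key'
  word='key', text='index'
  word='key', text='index', ans='keyindex'

Final answer: 'keyindex'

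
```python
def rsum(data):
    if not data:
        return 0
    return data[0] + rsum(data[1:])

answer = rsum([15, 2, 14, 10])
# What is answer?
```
Call trace:
rsum(data=[15, 2, 14, 10])
  rsum(data=[2, 14, 10])
    rsum(data=[14, 10])
      rsum(data=[10])
        rsum(data=[])
        -> return 0
      -> return 10
    -> return 24
  -> return 26
-> return 41

Final answer: 41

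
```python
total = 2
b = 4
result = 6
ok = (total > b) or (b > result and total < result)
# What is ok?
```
Trace:
  total=2
  total=2, b=4
  total=2, b=4, result=6
  total=2, b=4, result=6, ok=False

Final answer: False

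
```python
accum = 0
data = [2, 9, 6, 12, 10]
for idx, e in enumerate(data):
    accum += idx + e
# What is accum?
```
Trace:
  accum=0
  accum=2, idx=0, e=2
  accum=12, idx=1, e=9
  accum=20, idx=2, e=6
  accum=35, idx=3, e=12
  accum=49, idx=4, e=10

Final answer: 49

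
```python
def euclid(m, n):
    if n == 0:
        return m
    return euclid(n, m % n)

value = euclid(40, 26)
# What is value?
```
Call trace:
euclid(m=40, n=26)
  euclid(m=26, n=14)
    euclid(m=14, n=12)
      euclid(m=12, n=2)
        euclid(m=2, n=0)
        -> return 2
      -> return 2
    -> return 2
  -> return 2
-> return 2

Final answer: 2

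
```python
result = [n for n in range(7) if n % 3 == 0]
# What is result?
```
Trace:
  n=0
  n=1
  n=2
  n=3
  n=4
  n=5
  n=6
  result=[0, 3, 6]

Final answer: [0, 3, 6]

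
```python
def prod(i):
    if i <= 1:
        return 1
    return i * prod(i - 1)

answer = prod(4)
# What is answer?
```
Call trace:
prod(i=4)
  prod(i=3)
    prod(i=2)
      prod(i=1)
      -> return 1
    -> return 2
  -> return 6
-> return 24

Final answer: 24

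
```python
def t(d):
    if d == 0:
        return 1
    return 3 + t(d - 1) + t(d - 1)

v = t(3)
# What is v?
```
Call trace (a repeated sub-call is expanded the first time; later identical calls just restate its return value):
t(d=3)
  t(d=2)
    t(d=1)
      t(d=0)
      -> return 1
      t(d=0)
      -> return 1
    -> return 5
    t(d=1) -> return 5  (same call as traced above)
  -> return 13
  t(d=2) -> return 13  (same call as traced above)
-> return 29

Final answer: 29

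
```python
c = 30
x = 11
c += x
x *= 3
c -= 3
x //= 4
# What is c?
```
Trace:
  c=30
  c=30, x=11
  c=41, x=11
  c=41, x=33
  c=38, x=33
  c=38, x=8

Final answer: 38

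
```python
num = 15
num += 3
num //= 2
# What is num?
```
Trace:
  num=15
  num=18
  num=9

Final answer: 9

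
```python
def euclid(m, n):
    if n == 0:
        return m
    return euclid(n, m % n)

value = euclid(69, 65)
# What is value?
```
Call trace:
euclid(m=69, n=65)
  euclid(m=65, n=4)
    euclid(m=4, n=1)
      euclid(m=1, n=0)
      -> return 1
    -> return 1
  -> return 1
-> return 1

Final answer: 1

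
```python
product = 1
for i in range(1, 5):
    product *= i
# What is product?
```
Trace:
  product=1
  product=1, i=1
  product=2, i=2
  product=6, i=3
  product=24, i=4

Final answer: 24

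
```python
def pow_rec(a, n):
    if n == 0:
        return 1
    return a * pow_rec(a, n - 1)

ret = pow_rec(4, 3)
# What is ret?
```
Call trace:
pow_rec(a=4, n=3)
  pow_rec(a=4, n=2)
    pow_rec(a=4, n=1)
      pow_rec(a=4, n=0)
      -> return 1
    -> return 4
  -> return 16
-> return 64

Final answer: 64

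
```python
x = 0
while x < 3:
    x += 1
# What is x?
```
Trace:
  x=0
  x=1
  x=2
  x=3

Final answer: 3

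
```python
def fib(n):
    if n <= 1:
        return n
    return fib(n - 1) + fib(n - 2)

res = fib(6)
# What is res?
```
Call trace (a repeated sub-call is expanded the first time; later identical calls just restate its return value):
fib(n=6)
  fib(n=5)
    fib(n=4)
      fib(n=3)
        fib(n=2)
          fib(n=1)
          -> return 1
          fib(n=0)
          -> return 0
        -> return 1
        fib(n=1)
        -> return 1
      -> return 2
      fib(n=2) -> return 1  (same call as traced above)
    -> return 3
    fib(n=3) -> return 2  (same call as traced above)
  -> return 5
  fib(n=4) -> return 3  (same call as traced above)
-> return 8

Final answer: 8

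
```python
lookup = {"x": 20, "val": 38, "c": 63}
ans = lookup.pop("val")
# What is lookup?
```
Trace:
  lookup={'x': 20, 'val': 38, 'c': 63}
  lookup={'x': 20, 'c': 63}, ans=38

Final answer: {'x': 20, 'c': 63}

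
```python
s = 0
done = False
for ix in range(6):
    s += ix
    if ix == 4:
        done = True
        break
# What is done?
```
Trace:
  s=0
  s=0, done=False
  s=0, done=False, ix=0
  s=1, done=False, ix=1
  s=3, done=False, ix=2
  s=6, done=False, ix=3
  s=10, done=True, ix=4

Final answer: True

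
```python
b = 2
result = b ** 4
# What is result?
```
Trace:
  b=2
  b=2, result=16

Final answer: 16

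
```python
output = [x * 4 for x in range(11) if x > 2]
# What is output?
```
Trace:
  x=0
  x=1
  x=2
  x=3
  x=4
  x=5
  x=6
  x=7
  x=8
  x=9
  x=10
  output=[12, 16, 20, 24, 28, 32, 36, 40]

Final answer: [12, 16, 20, 24, 28, 32, 36, 40]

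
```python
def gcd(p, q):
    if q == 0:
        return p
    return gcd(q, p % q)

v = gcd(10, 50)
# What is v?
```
Call trace:
gcd(p=10, q=50)
  gcd(p=50, q=10)
    gcd(p=10, q=0)
    -> return 10
  -> return 10
-> return 10

Final answer: 10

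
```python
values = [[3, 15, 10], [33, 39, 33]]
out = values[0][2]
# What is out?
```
Trace:
  values=[[3, 15, 10], [33, 39, 33]]
  values=[[3, 15, 10], [33, 39, 33]], out=10

Final answer: 10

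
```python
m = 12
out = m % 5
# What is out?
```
Trace:
  m=12
  m=12, out=2

Final answer: 2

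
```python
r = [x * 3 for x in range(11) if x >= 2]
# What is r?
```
Trace:
  x=0
  x=1
  x=2
  x=3
  x=4
  x=5
  x=6
  x=7
  x=8
  x=9
  x=10
  r=[6, 9, 12, 15, 18, 21, 24, 27, 30]

Final answer: [6, 9, 12, 15, 18, 21, 24, 27, 30]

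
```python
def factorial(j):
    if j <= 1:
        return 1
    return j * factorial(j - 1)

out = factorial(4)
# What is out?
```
Call trace:
factorial(j=4)
  factorial(j=3)
    factorial(j=2)
      factorial(j=1)
      -> return 1
    -> return 2
  -> return 6
-> return 24

Final answer: 24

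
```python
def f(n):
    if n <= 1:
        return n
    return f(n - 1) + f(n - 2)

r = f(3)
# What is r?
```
Call trace:
f(n=3)
  f(n=2)
    f(n=1)
    -> return 1
    f(n=0)
    -> return 0
  -> return 1
  f(n=1)
  -> return 1
-> return 2

Final answer: 2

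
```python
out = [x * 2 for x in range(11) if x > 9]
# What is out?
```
Trace:
  x=0
  x=1
  x=2
  x=3
  x=4
  x=5
  x=6
  x=7
  x=8
  x=9
  x=10
  out=[20]

Final answer: [20]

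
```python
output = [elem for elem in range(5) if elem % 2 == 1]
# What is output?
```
Trace:
  elem=0
  elem=1
  elem=2
  elem=3
  elem=4
  output=[1, 3]

Final answer: [1, 3]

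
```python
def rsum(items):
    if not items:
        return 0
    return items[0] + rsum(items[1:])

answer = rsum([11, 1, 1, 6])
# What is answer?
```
Call trace:
rsum(items=[11, 1, 1, 6])
  rsum(items=[1, 1, 6])
    rsum(items=[1, 6])
      rsum(items=[6])
        rsum(items=[])
        -> return 0
      -> return 6
    -> return 7
  -> return 8
-> return 19

Final answer: 19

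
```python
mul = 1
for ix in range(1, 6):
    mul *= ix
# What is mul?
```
Trace:
  mul=1
  mul=1, ix=1
  mul=2, ix=2
  mul=6, ix=3
  mul=24, ix=4
  mul=120, ix=5

Final answer: 120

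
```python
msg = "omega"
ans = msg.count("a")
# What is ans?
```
Trace:
  msg='omega'
  msg='omega', ans=1

Final answer: 1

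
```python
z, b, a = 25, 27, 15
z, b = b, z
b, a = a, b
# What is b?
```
Trace:
  z=25, b=27, a=15
  z=27, b=25, a=15
  z=27, b=15, a=25

Final answer: 15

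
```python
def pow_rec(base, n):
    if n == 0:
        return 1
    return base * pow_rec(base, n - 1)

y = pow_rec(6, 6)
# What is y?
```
Call trace:
pow_rec(base=6, n=6)
  pow_rec(base=6, n=5)
    pow_rec(base=6, n=4)
      pow_rec(base=6, n=3)
        pow_rec(base=6, n=2)
          pow_rec(base=6, n=1)
            pow_rec(base=6, n=0)
            -> return 1
          -> return 6
        -> return 36
      -> return 216
    -> return 1296
  -> return 7776
-> return 46656

Final answer: 46656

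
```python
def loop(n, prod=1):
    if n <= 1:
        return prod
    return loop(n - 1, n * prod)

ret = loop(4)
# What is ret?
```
Call trace:
loop(n=4, prod=1)
  loop(n=3, prod=4)
    loop(n=2, prod=12)
      loop(n=1, prod=24)
      -> return 24
    -> return 24
  -> return 24
-> return 24

Final answer: 24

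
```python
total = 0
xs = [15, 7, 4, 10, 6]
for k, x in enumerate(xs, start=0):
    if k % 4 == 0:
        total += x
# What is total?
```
Trace:
  total=0
  total=15, k=0, x=15
  total=15, k=1, x=7
  total=15, k=2, x=4
  total=15, k=3, x=10
  total=21, k=4, x=6

Final answer: 21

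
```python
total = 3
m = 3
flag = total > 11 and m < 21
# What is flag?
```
Trace:
  total=3
  total=3, m=3
  total=3, m=3, flag=False

Final answer: False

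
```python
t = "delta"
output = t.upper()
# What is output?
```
Trace:
  t='delta'
  t='delta', output='DELTA'

Final answer: 'DELTA'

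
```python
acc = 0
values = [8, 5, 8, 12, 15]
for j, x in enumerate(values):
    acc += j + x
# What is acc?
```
Trace:
  acc=0
  acc=8, j=0, x=8
  acc=14, j=1, x=5
  acc=24, j=2, x=8
  acc=39, j=3, x=12
  acc=58, j=4, x=15

Final answer: 58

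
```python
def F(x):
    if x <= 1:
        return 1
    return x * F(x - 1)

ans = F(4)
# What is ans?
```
Call trace:
F(x=4)
  F(x=3)
    F(x=2)
      F(x=1)
      -> return 1
    -> return 2
  -> return 6
-> return 24

Final answer: 24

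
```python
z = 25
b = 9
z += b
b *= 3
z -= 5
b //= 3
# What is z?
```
Trace:
  z=25
  z=25, b=9
  z=34, b=9
  z=34, b=27
  z=29, b=27
  z=29, b=9

Final answer: 29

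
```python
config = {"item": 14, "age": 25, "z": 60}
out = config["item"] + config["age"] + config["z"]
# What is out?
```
Trace:
  config={'item': 14, 'age': 25, 'z': 60}
  config={'item': 14, 'age': 25, 'z': 60}, out=99

Final answer: 99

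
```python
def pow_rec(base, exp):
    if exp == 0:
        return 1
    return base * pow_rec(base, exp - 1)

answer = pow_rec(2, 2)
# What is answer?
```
Call trace:
pow_rec(base=2, exp=2)
  pow_rec(base=2, exp=1)
    pow_rec(base=2, exp=0)
    -> return 1
  -> return 2
-> return 4

Final answer: 4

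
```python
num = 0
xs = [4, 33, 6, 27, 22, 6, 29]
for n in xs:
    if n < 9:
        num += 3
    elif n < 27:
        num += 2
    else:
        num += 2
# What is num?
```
Trace:
  num=0
  num=3, n=4
  num=5, n=33
  num=8, n=6
  num=10, n=27
  num=12, n=22
  num=15, n=6
  num=17, n=29

Final answer: 17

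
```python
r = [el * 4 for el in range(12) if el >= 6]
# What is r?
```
Trace:
  el=0
  el=1
  el=2
  el=3
  el=4
  el=5
  el=6
  el=7
  el=8
  el=9
  el=10
  el=11
  r=[24, 28, 32, 36, 40, 44]

Final answer: [24, 28, 32, 36, 40, 44]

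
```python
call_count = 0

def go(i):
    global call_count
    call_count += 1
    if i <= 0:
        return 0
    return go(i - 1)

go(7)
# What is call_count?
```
Call trace:
go(i=7)
  go(i=6)
    go(i=5)
      go(i=4)
        go(i=3)
          go(i=2)
            go(i=1)
              go(i=0)
              -> return 0
            -> return 0
          -> return 0
        -> return 0
      -> return 0
    -> return 0
  -> return 0
-> return 0

call_count is incremented once per call. go is entered once for each i = 7, 6, 5, 4, 3, 2, 1, 0 (the i <= 0 call returns without recursing), i.e. 7 + 1 calls.
call_count = 8

Final answer: 8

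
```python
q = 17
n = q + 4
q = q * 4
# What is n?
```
Trace:
  q=17
  q=17, n=21
  q=68, n=21

Final answer: 21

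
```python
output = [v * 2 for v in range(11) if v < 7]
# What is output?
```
Trace:
  v=0
  v=1
  v=2
  v=3
  v=4
  v=5
  v=6
  v=7
  v=8
  v=9
  v=10
  output=[0, 2, 4, 6, 8, 10, 12]

Final answer: [0, 2, 4, 6, 8, 10, 12]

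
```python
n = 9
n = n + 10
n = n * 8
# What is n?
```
Trace:
  n=9
  n=19
  n=152

Final answer: 152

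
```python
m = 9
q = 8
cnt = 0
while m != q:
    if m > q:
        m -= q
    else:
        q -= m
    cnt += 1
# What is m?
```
Trace:
  m=9
  m=9, q=8
  m=9, q=8, cnt=0
  m=1, q=8, cnt=1
  m=1, q=7, cnt=2
  m=1, q=6, cnt=3
  m=1, q=5, cnt=4
  m=1, q=4, cnt=5
  m=1, q=3, cnt=6
  m=1, q=2, cnt=7
  m=1, q=1, cnt=8

Final answer: 1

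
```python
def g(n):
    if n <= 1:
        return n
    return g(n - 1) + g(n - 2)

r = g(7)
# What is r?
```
Call trace (a repeated sub-call is expanded the first time; later identical calls just restate its return value):
g(n=7)
  g(n=6)
    g(n=5)
      g(n=4)
        g(n=3)
          g(n=2)
            g(n=1)
            -> return 1
            g(n=0)
            -> return 0
          -> return 1
          g(n=1)
          -> return 1
        -> return 2
        g(n=2) -> return 1  (same call as traced above)
      -> return 3
      g(n=3) -> return 2  (same call as traced above)
    -> return 5
    g(n=4) -> return 3  (same call as traced above)
  -> return 8
  g(n=5) -> return 5  (same call as traced above)
-> return 13

Final answer: 13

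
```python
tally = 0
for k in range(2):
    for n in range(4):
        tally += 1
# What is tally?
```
Trace:
  tally=0
  tally=1, k=0, n=0
  tally=2, k=0, n=1
  tally=3, k=0, n=2
  tally=4, k=0, n=3
  tally=5, k=1, n=0
  tally=6, k=1, n=1
  tally=7, k=1, n=2
  tally=8, k=1, n=3

Final answer: 8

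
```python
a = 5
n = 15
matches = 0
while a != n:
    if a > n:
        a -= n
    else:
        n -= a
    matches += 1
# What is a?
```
Trace:
  a=5
  a=5, n=15
  a=5, n=15, matches=0
  a=5, n=10, matches=1
  a=5, n=5, matches=2

Final answer: 5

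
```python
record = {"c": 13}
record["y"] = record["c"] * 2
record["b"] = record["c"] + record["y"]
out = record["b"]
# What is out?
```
Trace:
  record={'c': 13}
  record={'c': 13, 'y': 26}
  record={'c': 13, 'y': 26, 'b': 39}
  record={'c': 13, 'y': 26, 'b': 39}, out=39

Final answer: 39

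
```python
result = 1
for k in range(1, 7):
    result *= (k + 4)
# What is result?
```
Trace:
  result=1
  result=5, k=1
  result=30, k=2
  result=210, k=3
  result=1680, k=4
  result=15120, k=5
  result=151200, k=6

Final answer: 151200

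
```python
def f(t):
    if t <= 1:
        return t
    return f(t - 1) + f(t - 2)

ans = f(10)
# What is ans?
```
Call trace (a repeated sub-call is expanded the first time; later identical calls just restate its return value):
f(t=10)
  f(t=9)
    f(t=8)
      f(t=7)
        f(t=6)
          f(t=5)
            f(t=4)
              f(t=3)
                f(t=2)
                  f(t=1)
                  -> return 1
                  f(t=0)
                  -> return 0
                -> return 1
                f(t=1)
                -> return 1
              -> return 2
              f(t=2) -> return 1  (same call as traced above)
            -> return 3
            f(t=3) -> return 2  (same call as traced above)
          -> return 5
          f(t=4) -> return 3  (same call as traced above)
        -> return 8
        f(t=5) -> return 5  (same call as traced above)
      -> return 13
      f(t=6) -> return 8  (same call as traced above)
    -> return 21
    f(t=7) -> return 13  (same call as traced above)
  -> return 34
  f(t=8) -> return 21  (same call as traced above)
-> return 55

Final answer: 55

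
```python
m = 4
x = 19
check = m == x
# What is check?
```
Trace:
  m=4
  m=4, x=19
  m=4, x=19, check=False

Final answer: False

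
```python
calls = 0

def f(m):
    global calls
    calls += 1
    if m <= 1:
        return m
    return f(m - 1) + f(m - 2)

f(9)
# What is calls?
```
Call trace (a repeated sub-call is expanded the first time; later identical calls just restate its return value):
f(m=9)
  f(m=8)
    f(m=7)
      f(m=6)
        f(m=5)
          f(m=4)
            f(m=3)
              f(m=2)
                f(m=1)
                -> return 1
                f(m=0)
                -> return 0
              -> return 1
              f(m=1)
              -> return 1
            -> return 2
            f(m=2) -> return 1  (same call as traced above)
          -> return 3
          f(m=3) -> return 2  (same call as traced above)
        -> return 5
        f(m=4) -> return 3  (same call as traced above)
      -> return 8
      f(m=5) -> return 5  (same call as traced above)
    -> return 13
    f(m=6) -> return 8  (same call as traced above)
  -> return 21
  f(m=7) -> return 13  (same call as traced above)
-> return 34

calls is incremented once per call, so count the calls in each subtree. Let C(m) = number of calls made by f(m).
C(0) = C(1) = 1 (base case, no recursion); C(m) = 1 + C(m - 1) + C(m - 2) otherwise.
C(2) = 1 + C(1) + C(0) = 1 + 1 + 1 = 3
C(3) = 1 + C(2) + C(1) = 1 + 3 + 1 = 5
C(4) = 1 + C(3) + C(2) = 1 + 5 + 3 = 9
C(5) = 1 + C(4) + C(3) = 1 + 9 + 5 = 15
C(6) = 1 + C(5) + C(4) = 1 + 15 + 9 = 25
C(7) = 1 + C(6) + C(5) = 1 + 25 + 15 = 41
C(8) = 1 + C(7) + C(6) = 1 + 41 + 25 = 67
C(9) = 1 + C(8) + C(7) = 1 + 67 + 41 = 109
calls = C(9) = 109

Final answer: 109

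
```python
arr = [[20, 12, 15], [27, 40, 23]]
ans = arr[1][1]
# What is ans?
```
Trace:
  arr=[[20, 12, 15], [27, 40, 23]]
  arr=[[20, 12, 15], [27, 40, 23]], ans=40

Final answer: 40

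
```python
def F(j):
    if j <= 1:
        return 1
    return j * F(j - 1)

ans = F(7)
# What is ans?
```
Call trace:
F(j=7)
  F(j=6)
    F(j=5)
      F(j=4)
        F(j=3)
          F(j=2)
            F(j=1)
            -> return 1
          -> return 2
        -> return 6
      -> return 24
    -> return 120
  -> return 720
-> return 5040

Final answer: 5040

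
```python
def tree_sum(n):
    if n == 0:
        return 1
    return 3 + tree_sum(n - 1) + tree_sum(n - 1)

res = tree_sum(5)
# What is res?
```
Call trace (a repeated sub-call is expanded the first time; later identical calls just restate its return value):
tree_sum(n=5)
  tree_sum(n=4)
    tree_sum(n=3)
      tree_sum(n=2)
        tree_sum(n=1)
          tree_sum(n=0)
          -> return 1
          tree_sum(n=0)
          -> return 1
        -> return 5
        tree_sum(n=1) -> return 5  (same call as traced above)
      -> return 13
      tree_sum(n=2) -> return 13  (same call as traced above)
    -> return 29
    tree_sum(n=3) -> return 29  (same call as traced above)
  -> return 61
  tree_sum(n=4) -> return 61  (same call as traced above)
-> return 125

Final answer: 125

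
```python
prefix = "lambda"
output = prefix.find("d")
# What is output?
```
Trace:
  prefix='lambda'
  prefix='lambda', output=4

Final answer: 4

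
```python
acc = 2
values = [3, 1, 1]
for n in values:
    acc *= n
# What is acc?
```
Trace:
  acc=2
  acc=6, n=3
  acc=6, n=1
  acc=6, n=1

Final answer: 6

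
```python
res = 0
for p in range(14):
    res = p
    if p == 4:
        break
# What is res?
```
Trace:
  res=0
  res=0, p=0
  res=1, p=1
  res=2, p=2
  res=3, p=3
  res=4, p=4

Final answer: 4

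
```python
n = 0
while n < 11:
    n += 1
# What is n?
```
Trace:
  n=0
  n=1
  n=2
  n=3
  n=4
  n=5
  n=6
  n=7
  n=8
  n=9
  n=10
  n=11

Final answer: 11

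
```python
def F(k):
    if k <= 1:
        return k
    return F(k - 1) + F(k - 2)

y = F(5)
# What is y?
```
Call trace (a repeated sub-call is expanded the first time; later identical calls just restate its return value):
F(k=5)
  F(k=4)
    F(k=3)
      F(k=2)
        F(k=1)
        -> return 1
        F(k=0)
        -> return 0
      -> return 1
      F(k=1)
      -> return 1
    -> return 2
    F(k=2) -> return 1  (same call as traced above)
  -> return 3
  F(k=3) -> return 2  (same call as traced above)
-> return 5

Final answer: 5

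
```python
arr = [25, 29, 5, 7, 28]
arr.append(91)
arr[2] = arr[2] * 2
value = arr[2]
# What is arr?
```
Trace:
  arr=[25, 29, 5, 7, 28]
  arr=[25, 29, 5, 7, 28, 91]
  arr=[25, 29, 10, 7, 28, 91]
  arr=[25, 29, 10, 7, 28, 91], value=10

Final answer: [25, 29, 10, 7, 28, 91]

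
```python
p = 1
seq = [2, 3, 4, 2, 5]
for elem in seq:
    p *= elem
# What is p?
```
Trace:
  p=1
  p=2, elem=2
  p=6, elem=3
  p=24, elem=4
  p=48, elem=2
  p=240, elem=5

Final answer: 240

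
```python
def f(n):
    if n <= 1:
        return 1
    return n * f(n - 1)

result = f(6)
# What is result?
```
Call trace:
f(n=6)
  f(n=5)
    f(n=4)
      f(n=3)
        f(n=2)
          f(n=1)
          -> return 1
        -> return 2
      -> return 6
    -> return 24
  -> return 120
-> return 720

Final answer: 720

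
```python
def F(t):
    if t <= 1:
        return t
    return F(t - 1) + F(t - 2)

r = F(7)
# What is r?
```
Call trace (a repeated sub-call is expanded the first time; later identical calls just restate its return value):
F(t=7)
  F(t=6)
    F(t=5)
      F(t=4)
        F(t=3)
          F(t=2)
            F(t=1)
            -> return 1
            F(t=0)
            -> return 0
          -> return 1
          F(t=1)
          -> return 1
        -> return 2
        F(t=2) -> return 1  (same call as traced above)
      -> return 3
      F(t=3) -> return 2  (same call as traced above)
    -> return 5
    F(t=4) -> return 3  (same call as traced above)
  -> return 8
  F(t=5) -> return 5  (same call as traced above)
-> return 13

Final answer: 13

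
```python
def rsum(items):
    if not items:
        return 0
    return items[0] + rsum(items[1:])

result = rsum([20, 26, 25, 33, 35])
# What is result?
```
Call trace:
rsum(items=[20, 26, 25, 33, 35])
  rsum(items=[26, 25, 33, 35])
    rsum(items=[25, 33, 35])
      rsum(items=[33, 35])
        rsum(items=[35])
          rsum(items=[])
          -> return 0
        -> return 35
      -> return 68
    -> return 93
  -> return 119
-> return 139

Final answer: 139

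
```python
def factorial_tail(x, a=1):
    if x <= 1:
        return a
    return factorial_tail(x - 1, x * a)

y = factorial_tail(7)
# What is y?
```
Call trace:
factorial_tail(x=7, a=1)
  factorial_tail(x=6, a=7)
    factorial_tail(x=5, a=42)
      factorial_tail(x=4, a=210)
        factorial_tail(x=3, a=840)
          factorial_tail(x=2, a=2520)
            factorial_tail(x=1, a=5040)
            -> return 5040
          -> return 5040
        -> return 5040
      -> return 5040
    -> return 5040
  -> return 5040
-> return 5040

Final answer: 5040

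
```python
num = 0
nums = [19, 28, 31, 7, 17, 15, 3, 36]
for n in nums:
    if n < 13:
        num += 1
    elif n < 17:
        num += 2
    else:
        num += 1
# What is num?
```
Trace:
  num=0
  num=1, n=19
  num=2, n=28
  num=3, n=31
  num=4, n=7
  num=5, n=17
  num=7, n=15
  num=8, n=3
  num=9, n=36

Final answer: 9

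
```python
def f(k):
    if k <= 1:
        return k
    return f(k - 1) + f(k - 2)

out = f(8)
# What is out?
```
Call trace (a repeated sub-call is expanded the first time; later identical calls just restate its return value):
f(k=8)
  f(k=7)
    f(k=6)
      f(k=5)
        f(k=4)
          f(k=3)
            f(k=2)
              f(k=1)
              -> return 1
              f(k=0)
              -> return 0
            -> return 1
            f(k=1)
            -> return 1
          -> return 2
          f(k=2) -> return 1  (same call as traced above)
        -> return 3
        f(k=3) -> return 2  (same call as traced above)
      -> return 5
      f(k=4) -> return 3  (same call as traced above)
    -> return 8
    f(k=5) -> return 5  (same call as traced above)
  -> return 13
  f(k=6) -> return 8  (same call as traced above)
-> return 21

Final answer: 21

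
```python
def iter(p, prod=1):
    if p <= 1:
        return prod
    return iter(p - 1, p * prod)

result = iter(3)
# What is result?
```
Call trace:
iter(p=3, prod=1)
  iter(p=2, prod=3)
    iter(p=1, prod=6)
    -> return 6
  -> return 6
-> return 6

Final answer: 6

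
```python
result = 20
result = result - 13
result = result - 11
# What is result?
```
Trace:
  result=20
  result=7
  result=-4

Final answer: -4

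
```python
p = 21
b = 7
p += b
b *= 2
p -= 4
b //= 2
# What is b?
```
Trace:
  p=21
  p=21, b=7
  p=28, b=7
  p=28, b=14
  p=24, b=14
  p=24, b=7

Final answer: 7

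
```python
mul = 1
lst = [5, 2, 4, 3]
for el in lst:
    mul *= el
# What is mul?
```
Trace:
  mul=1
  mul=5, el=5
  mul=10, el=2
  mul=40, el=4
  mul=120, el=3

Final answer: 120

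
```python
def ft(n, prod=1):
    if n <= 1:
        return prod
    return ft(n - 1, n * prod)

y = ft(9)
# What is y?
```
Call trace:
ft(n=9, prod=1)
  ft(n=8, prod=9)
    ft(n=7, prod=72)
      ft(n=6, prod=504)
        ft(n=5, prod=3024)
          ft(n=4, prod=15120)
            ft(n=3, prod=60480)
              ft(n=2, prod=181440)
                ft(n=1, prod=362880)
                -> return 362880
              -> return 362880
            -> return 362880
          -> return 362880
        -> return 362880
      -> return 362880
    -> return 362880
  -> return 362880
-> return 362880

Final answer: 362880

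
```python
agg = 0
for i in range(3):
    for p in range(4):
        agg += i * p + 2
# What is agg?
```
Trace:
  agg=0
  agg=2, i=0, p=0
  agg=4, i=0, p=1
  agg=6, i=0, p=2
  agg=8, i=0, p=3
  agg=10, i=1, p=0
  agg=13, i=1, p=1
  agg=17, i=1, p=2
  agg=22, i=1, p=3
  agg=24, i=2, p=0
  agg=28, i=2, p=1
  agg=34, i=2, p=2
  agg=42, i=2, p=3

Final answer: 42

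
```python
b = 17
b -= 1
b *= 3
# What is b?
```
Trace:
  b=17
  b=16
  b=48

Final answer: 48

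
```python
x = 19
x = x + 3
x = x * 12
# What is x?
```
Trace:
  x=19
  x=22
  x=264

Final answer: 264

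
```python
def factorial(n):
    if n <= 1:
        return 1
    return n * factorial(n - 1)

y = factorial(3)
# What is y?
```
Call trace:
factorial(n=3)
  factorial(n=2)
    factorial(n=1)
    -> return 1
  -> return 2
-> return 6

Final answer: 6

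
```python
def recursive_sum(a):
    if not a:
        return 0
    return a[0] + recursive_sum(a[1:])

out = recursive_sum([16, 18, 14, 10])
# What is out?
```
Call trace:
recursive_sum(a=[16, 18, 14, 10])
  recursive_sum(a=[18, 14, 10])
    recursive_sum(a=[14, 10])
      recursive_sum(a=[10])
        recursive_sum(a=[])
        -> return 0
      -> return 10
    -> return 24
  -> return 42
-> return 58

Final answer: 58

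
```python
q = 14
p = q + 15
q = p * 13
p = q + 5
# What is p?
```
Trace:
  q=14
  q=14, p=29
  q=377, p=29
  q=377, p=382

Final answer: 382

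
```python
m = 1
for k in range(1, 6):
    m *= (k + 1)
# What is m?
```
Trace:
  m=1
  m=2, k=1
  m=6, k=2
  m=24, k=3
  m=120, k=4
  m=720, k=5

Final answer: 720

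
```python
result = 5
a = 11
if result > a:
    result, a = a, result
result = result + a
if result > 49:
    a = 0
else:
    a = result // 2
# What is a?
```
Trace:
  result=5
  result=5, a=11
  result=5, a=11
  result=16, a=11
  result=16, a=8

Final answer: 8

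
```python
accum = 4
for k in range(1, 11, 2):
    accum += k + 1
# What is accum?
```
Trace:
  accum=4
  accum=6, k=1
  accum=10, k=3
  accum=16, k=5
  accum=24, k=7
  accum=34, k=9

Final answer: 34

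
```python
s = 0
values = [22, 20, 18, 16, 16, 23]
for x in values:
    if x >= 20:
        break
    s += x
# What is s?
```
Trace:
  s=0
  s=0, x=22

Final answer: 0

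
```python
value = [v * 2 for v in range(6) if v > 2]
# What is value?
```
Trace:
  v=0
  v=1
  v=2
  v=3
  v=4
  v=5
  value=[6, 8, 10]

Final answer: [6, 8, 10]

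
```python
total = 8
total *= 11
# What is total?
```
Trace:
  total=8
  total=88

Final answer: 88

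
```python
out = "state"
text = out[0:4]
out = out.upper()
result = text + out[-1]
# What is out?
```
Trace:
  out='state'
  out='state', text='stat'
  out='STATE', text='stat'
  out='STATE', text='stat', result='statE'

Final answer: 'STATE'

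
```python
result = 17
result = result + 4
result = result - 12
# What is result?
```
Trace:
  result=17
  result=21
  result=9

Final answer: 9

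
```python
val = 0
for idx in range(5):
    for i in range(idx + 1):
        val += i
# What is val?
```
Trace:
  val=0
  val=0, idx=0, i=0
  val=0, idx=1, i=0
  val=1, idx=1, i=1
  val=1, idx=2, i=0
  val=2, idx=2, i=1
  val=4, idx=2, i=2
  val=4, idx=3, i=0
  val=5, idx=3, i=1
  val=7, idx=3, i=2
  val=10, idx=3, i=3
  val=10, idx=4, i=0
  val=11, idx=4, i=1
  val=13, idx=4, i=2
  val=16, idx=4, i=3
  val=20, idx=4, i=4

Final answer: 20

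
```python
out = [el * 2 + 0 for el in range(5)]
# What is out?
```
Trace:
  el=0
  el=1
  el=2
  el=3
  el=4
  out=[0, 2, 4, 6, 8]

Final answer: [0, 2, 4, 6, 8]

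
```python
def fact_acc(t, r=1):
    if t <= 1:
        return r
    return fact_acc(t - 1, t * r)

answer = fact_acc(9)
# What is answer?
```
Call trace:
fact_acc(t=9, r=1)
  fact_acc(t=8, r=9)
    fact_acc(t=7, r=72)
      fact_acc(t=6, r=504)
        fact_acc(t=5, r=3024)
          fact_acc(t=4, r=15120)
            fact_acc(t=3, r=60480)
              fact_acc(t=2, r=181440)
                fact_acc(t=1, r=362880)
                -> return 362880
              -> return 362880
            -> return 362880
          -> return 362880
        -> return 362880
      -> return 362880
    -> return 362880
  -> return 362880
-> return 362880

Final answer: 362880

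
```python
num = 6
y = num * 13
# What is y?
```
Trace:
  num=6
  num=6, y=78

Final answer: 78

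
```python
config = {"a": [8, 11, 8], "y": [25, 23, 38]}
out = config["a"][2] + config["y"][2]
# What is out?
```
Trace:
  config={'a': [8, 11, 8], 'y': [25, 23, 38]}
  config={'a': [8, 11, 8], 'y': [25, 23, 38]}, out=46

Final answer: 46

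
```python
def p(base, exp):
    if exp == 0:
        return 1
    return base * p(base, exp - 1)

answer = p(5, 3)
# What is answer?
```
Call trace:
p(base=5, exp=3)
  p(base=5, exp=2)
    p(base=5, exp=1)
      p(base=5, exp=0)
      -> return 1
    -> return 5
  -> return 25
-> return 125

Final answer: 125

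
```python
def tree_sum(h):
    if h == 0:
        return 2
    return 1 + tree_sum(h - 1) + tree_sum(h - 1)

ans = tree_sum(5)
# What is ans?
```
Call trace (a repeated sub-call is expanded the first time; later identical calls just restate its return value):
tree_sum(h=5)
  tree_sum(h=4)
    tree_sum(h=3)
      tree_sum(h=2)
        tree_sum(h=1)
          tree_sum(h=0)
          -> return 2
          tree_sum(h=0)
          -> return 2
        -> return 5
        tree_sum(h=1) -> return 5  (same call as traced above)
      -> return 11
      tree_sum(h=2) -> return 11  (same call as traced above)
    -> return 23
    tree_sum(h=3) -> return 23  (same call as traced above)
  -> return 47
  tree_sum(h=4) -> return 47  (same call as traced above)
-> return 95

Final answer: 95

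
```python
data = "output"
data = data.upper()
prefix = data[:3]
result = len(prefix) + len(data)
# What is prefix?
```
Trace:
  data='output'
  data='OUTPUT'
  data='OUTPUT', prefix='OUT'
  data='OUTPUT', prefix='OUT', result=9

Final answer: 'OUT'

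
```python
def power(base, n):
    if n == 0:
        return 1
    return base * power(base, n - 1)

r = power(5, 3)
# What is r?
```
Call trace:
power(base=5, n=3)
  power(base=5, n=2)
    power(base=5, n=1)
      power(base=5, n=0)
      -> return 1
    -> return 5
  -> return 25
-> return 125

Final answer: 125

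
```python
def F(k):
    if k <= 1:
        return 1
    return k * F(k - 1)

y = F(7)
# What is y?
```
Call trace:
F(k=7)
  F(k=6)
    F(k=5)
      F(k=4)
        F(k=3)
          F(k=2)
            F(k=1)
            -> return 1
          -> return 2
        -> return 6
      -> return 24
    -> return 120
  -> return 720
-> return 5040

Final answer: 5040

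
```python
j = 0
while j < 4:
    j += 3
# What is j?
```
Trace:
  j=0
  j=3
  j=6

Final answer: 6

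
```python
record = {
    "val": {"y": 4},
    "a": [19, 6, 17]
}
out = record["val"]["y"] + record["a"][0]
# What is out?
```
Trace:
  record={'val': {'y': 4}, 'a': [19, 6, 17]}
  record={'val': {'y': 4}, 'a': [19, 6, 17]}, out=23

Final answer: 23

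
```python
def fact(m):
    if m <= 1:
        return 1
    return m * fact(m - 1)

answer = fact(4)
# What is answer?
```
Call trace:
fact(m=4)
  fact(m=3)
    fact(m=2)
      fact(m=1)
      -> return 1
    -> return 2
  -> return 6
-> return 24

Final answer: 24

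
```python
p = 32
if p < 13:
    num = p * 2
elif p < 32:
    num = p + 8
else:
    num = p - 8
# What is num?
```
Trace:
  p=32
  p=32, num=24

Final answer: 24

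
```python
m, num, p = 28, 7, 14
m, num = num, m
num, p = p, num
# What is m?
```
Trace:
  m=28, num=7, p=14
  m=7, num=28, p=14
  m=7, num=14, p=28

Final answer: 7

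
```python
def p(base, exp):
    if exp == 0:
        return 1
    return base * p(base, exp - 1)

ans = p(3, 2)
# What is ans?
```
Call trace:
p(base=3, exp=2)
  p(base=3, exp=1)
    p(base=3, exp=0)
    -> return 1
  -> return 3
-> return 9

Final answer: 9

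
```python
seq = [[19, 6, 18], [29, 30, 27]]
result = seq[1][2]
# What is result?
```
Trace:
  seq=[[19, 6, 18], [29, 30, 27]]
  seq=[[19, 6, 18], [29, 30, 27]], result=27

Final answer: 27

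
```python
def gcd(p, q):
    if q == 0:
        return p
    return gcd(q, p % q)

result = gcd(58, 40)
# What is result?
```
Call trace:
gcd(p=58, q=40)
  gcd(p=40, q=18)
    gcd(p=18, q=4)
      gcd(p=4, q=2)
        gcd(p=2, q=0)
        -> return 2
      -> return 2
    -> return 2
  -> return 2
-> return 2

Final answer: 2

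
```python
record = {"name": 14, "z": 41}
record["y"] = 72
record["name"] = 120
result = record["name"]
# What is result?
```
Trace:
  record={'name': 14, 'z': 41}
  record={'name': 14, 'z': 41, 'y': 72}
  record={'name': 120, 'z': 41, 'y': 72}
  record={'name': 120, 'z': 41, 'y': 72}, result=120

Final answer: 120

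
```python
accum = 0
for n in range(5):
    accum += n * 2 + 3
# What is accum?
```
Trace:
  accum=0
  accum=3, n=0
  accum=8, n=1
  accum=15, n=2
  accum=24, n=3
  accum=35, n=4

Final answer: 35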